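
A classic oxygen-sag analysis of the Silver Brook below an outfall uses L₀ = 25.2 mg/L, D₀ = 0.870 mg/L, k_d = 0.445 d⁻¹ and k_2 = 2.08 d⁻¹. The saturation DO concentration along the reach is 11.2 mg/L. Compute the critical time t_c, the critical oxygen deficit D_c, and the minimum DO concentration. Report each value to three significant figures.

t_c = [1/(k_2−k_d)] ln[(k_2/k_d)(1 − D₀(k_2−k_d)/(k_d L₀))]
= [1/(2.08−0.445)] ln[(2.08/0.445)(1 − 0.870×1.635/(0.445×25.2))]
= (1/1.635) ln[4.674 × 0.8732] = 0.6116 × ln(4.081) = 0.6116 × 1.406 = 0.8602 d.
L(t_c) = L₀ e^(−k_d t_c) = 25.2 × 0.6820 = 17.19 mg/L, and at the critical point k_2 D_c = k_d L, so D_c = (0.445/2.08) × 17.19 = 3.677 mg/L.
Minimum DO = C_s − D_c = 11.2 − 3.677 = 7.523 mg/L.

t_c ≈ 0.860 d; D_c ≈ 3.68 mg/L; min DO ≈ 7.52 mg/L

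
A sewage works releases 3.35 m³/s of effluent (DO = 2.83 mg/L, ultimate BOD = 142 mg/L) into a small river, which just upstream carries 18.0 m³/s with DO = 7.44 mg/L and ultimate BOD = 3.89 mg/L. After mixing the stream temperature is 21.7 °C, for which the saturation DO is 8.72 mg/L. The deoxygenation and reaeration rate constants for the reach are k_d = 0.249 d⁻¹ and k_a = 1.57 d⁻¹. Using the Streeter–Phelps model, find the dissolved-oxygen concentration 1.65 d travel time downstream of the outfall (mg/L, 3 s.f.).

DO ≈ 5.74 mg/L

Mixed DO = (18.0×7.44 + 3.35×2.83)/(18.0+3.35) = 143.4/21.35 = 6.717 mg/L.
Mixed L₀ = (18.0×3.89 + 3.35×142)/(21.35) = 545.7/21.35 = 25.56 mg/L.
Initial deficit D₀ = C_s − DO₀ = 8.72 − 6.717 = 2.003 mg/L.
D(1.65) = [0.249×25.56/(1.57−0.249)](e^(−0.249×1.65) − e^(−1.57×1.65)) + 2.003 e^(−1.57×1.65)
= 4.818 × (0.6631 − 0.07498) + 2.003 × 0.07498 = 2.984 mg/L.
DO = 8.72 − 2.984 = 5.736 mg/L.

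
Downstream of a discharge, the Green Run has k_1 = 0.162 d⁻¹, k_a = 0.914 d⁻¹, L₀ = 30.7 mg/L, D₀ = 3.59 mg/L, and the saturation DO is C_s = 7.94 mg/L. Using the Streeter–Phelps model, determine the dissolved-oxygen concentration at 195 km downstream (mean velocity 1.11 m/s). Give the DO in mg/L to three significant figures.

Travel time t = x/v = 195 km / (1.11 m/s) = 195000 m / 1.11 m/s = 175700 s = 2.033 d.
k_1 L₀/(k_a−k_1) = 0.162×30.7/(0.914−0.162) = 4.973/0.7520 = 6.614 mg/L.
e^(−k_1 t) = e^(−0.162×2.033) = 0.7194; e^(−k_a t) = e^(−0.914×2.033) = 0.1559.
D = 6.614 × (0.7194 − 0.1559) + 3.59 × 0.1559 = 3.726 + 0.5597 = 4.286 mg/L.
DO = C_s − D = 7.94 − 4.286 = 3.654 mg/L.

DO ≈ 3.65 mg/L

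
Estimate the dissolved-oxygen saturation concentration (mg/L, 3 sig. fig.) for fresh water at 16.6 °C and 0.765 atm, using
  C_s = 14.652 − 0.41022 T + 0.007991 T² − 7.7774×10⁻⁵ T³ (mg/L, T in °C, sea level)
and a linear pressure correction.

C_s ≈ 7.41 mg/L

At sea level: C_s = 14.652 − 0.41022×16.6 + 0.007991×16.6² − 7.7774×10⁻⁵×16.6³ = 9.689 mg/L.
Pressure correction: C_s' = 9.689 × 0.765 = 7.412 mg/L.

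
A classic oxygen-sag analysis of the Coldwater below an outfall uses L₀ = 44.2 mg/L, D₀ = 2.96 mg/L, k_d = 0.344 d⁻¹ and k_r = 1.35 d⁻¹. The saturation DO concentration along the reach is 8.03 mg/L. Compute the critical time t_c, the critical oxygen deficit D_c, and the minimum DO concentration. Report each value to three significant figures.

t_c ≈ 1.14 d; D_c ≈ 7.60 mg/L; min DO ≈ 0.427 mg/L

At the critical point dD/dt = 0, so k_d L₀ e^(−k_d t) = k_r D. Substituting D(t) from the Streeter–Phelps equation and solving for t gives
t_c = ln[(k_r/k_d)(1 − D₀(k_r−k_d)/(k_d L₀))] / (k_r−k_d).
Here k_r−k_d = 1.006 d⁻¹ and 1 − D₀(k_r−k_d)/(k_d L₀) = 1 − 2.96×1.006/(0.344×44.2) = 0.8042, so
t_c = ln(3.924 × 0.8042) / 1.006 = 1.149 / 1.006 = 1.142 d.
D_c = (k_d/k_r) L₀ e^(−k_d t_c) = (0.344/1.35) × 44.2 × e^(−0.344×1.142) = 0.2548 × 44.2 × 0.6750 = 7.603 mg/L.
Minimum DO = C_s − D_c = 8.03 − 7.603 = 0.4272 mg/L.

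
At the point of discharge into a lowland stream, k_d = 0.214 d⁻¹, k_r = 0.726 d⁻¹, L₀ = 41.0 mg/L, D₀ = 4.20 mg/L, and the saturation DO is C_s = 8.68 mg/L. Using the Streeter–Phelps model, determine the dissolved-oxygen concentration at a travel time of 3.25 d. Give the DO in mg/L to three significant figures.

k_d L₀/(k_r−k_d) = 0.214×41.0/(0.726−0.214) = 8.774/0.5120 = 17.14 mg/L.
e^(−k_d t) = e^(−0.214×3.250) = 0.4988; e^(−k_r t) = e^(−0.726×3.250) = 0.09447.
D = 17.14 × (0.4988 − 0.09447) + 4.20 × 0.09447 = 6.929 + 0.3968 = 7.326 mg/L.
DO = C_s − D = 8.68 − 7.326 = 1.354 mg/L.

DO ≈ 1.35 mg/L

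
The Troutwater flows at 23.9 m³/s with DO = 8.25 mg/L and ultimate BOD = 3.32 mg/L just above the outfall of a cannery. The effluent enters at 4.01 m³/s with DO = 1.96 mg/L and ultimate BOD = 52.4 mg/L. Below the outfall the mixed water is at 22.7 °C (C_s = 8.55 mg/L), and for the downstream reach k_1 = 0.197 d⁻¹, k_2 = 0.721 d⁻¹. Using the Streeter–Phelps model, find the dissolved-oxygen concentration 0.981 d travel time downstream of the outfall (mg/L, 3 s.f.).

DO ≈ 6.66 mg/L

Mixed DO = (23.9×8.25 + 4.01×1.96)/(23.9+4.01) = 205.0/27.91 = 7.346 mg/L.
Mixed L₀ = (23.9×3.32 + 4.01×52.4)/(27.91) = 289.5/27.91 = 10.37 mg/L.
Initial deficit D₀ = C_s − DO₀ = 8.55 − 7.346 = 1.204 mg/L.
D(0.981) = [0.197×10.37/(0.721−0.197)](e^(−0.197×0.981) − e^(−0.721×0.981)) + 1.204 e^(−0.721×0.981)
= 3.899 × (0.8243 − 0.4930) + 1.204 × 0.4930 = 1.885 mg/L.
DO = 8.55 − 1.885 = 6.665 mg/L.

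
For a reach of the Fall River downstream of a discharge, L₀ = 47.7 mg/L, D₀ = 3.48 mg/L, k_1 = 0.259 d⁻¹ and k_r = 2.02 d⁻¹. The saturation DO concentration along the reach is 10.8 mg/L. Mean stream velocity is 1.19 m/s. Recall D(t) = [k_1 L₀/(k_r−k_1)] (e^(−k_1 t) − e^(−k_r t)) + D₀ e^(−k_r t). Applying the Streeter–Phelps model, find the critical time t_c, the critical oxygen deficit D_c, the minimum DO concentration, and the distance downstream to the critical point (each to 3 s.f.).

t_c ≈ 0.777 d; D_c ≈ 5.00 mg/L; min DO ≈ 5.80 mg/L; x_c ≈ 79.9 km

t_c = [1/(k_r−k_1)] ln[(k_r/k_1)(1 − D₀(k_r−k_1)/(k_1 L₀))]
= [1/(2.02−0.259)] ln[(2.02/0.259)(1 − 3.48×1.761/(0.259×47.7))]
= (1/1.761) ln[7.799 × 0.5040] = 0.5679 × ln(3.930) = 0.5679 × 1.369 = 0.7773 d.
L(t_c) = L₀ e^(−k_1 t_c) = 47.7 × 0.8177 = 39.00 mg/L, and at the critical point k_r D_c = k_1 L, so D_c = (0.259/2.02) × 39.00 = 5.001 mg/L.
Minimum DO = C_s − D_c = 10.8 − 5.001 = 5.799 mg/L.
x_c = v t_c = 1.19 m/s × 0.7773 d × 86400 s/d = 79910 m ≈ 79.9 km.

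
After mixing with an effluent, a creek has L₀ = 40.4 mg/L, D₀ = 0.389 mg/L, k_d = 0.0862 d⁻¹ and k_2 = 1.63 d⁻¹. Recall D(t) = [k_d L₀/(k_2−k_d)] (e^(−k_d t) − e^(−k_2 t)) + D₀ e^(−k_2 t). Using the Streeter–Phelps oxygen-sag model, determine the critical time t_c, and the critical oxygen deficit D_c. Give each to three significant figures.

t_c ≈ 1.78 d; D_c ≈ 1.83 mg/L

At the critical point dD/dt = 0, so k_d L₀ e^(−k_d t) = k_2 D. Substituting D(t) from the Streeter–Phelps equation and solving for t gives
t_c = ln[(k_2/k_d)(1 − D₀(k_2−k_d)/(k_d L₀))] / (k_2−k_d).
Here k_2−k_d = 1.544 d⁻¹ and 1 − D₀(k_2−k_d)/(k_d L₀) = 1 − 0.389×1.544/(0.0862×40.4) = 0.8276, so
t_c = ln(18.91 × 0.8276) / 1.544 = 2.750 / 1.544 = 1.782 d.
D_c = (k_d/k_2) L₀ e^(−k_d t_c) = (0.0862/1.63) × 40.4 × e^(−0.0862×1.782) = 0.05288 × 40.4 × 0.8576 = 1.832 mg/L.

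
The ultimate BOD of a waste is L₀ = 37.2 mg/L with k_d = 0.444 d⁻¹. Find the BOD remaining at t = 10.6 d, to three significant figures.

L ≈ 0.336 mg/L

L_t = L₀ e^(−k_d t) = 37.2 × e^(−0.444×10.6) = 37.2 × 0.009037 = 0.3362 mg/L.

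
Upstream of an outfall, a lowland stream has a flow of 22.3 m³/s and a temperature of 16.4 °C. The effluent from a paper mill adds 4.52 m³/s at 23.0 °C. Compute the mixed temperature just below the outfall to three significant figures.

Flow-weighted mixing: C = (Q_r C_r + Q_w C_w)/(Q_r + Q_w)
= (22.3×16.4 + 4.52×23.0)/(22.3 + 4.52) = 469.7/26.82 = 17.51 °C.

17.5 °C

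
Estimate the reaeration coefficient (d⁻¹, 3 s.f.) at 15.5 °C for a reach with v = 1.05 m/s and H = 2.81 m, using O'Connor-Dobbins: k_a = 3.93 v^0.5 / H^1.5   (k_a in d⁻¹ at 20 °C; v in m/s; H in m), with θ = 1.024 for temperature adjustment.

k_a ≈ 0.768 d⁻¹

k_a(20) = 3.93 × 1.05^0.5 / 2.81^1.5 = 3.93 × 1.025 / 4.710 = 0.8549 d⁻¹.
k_a(15.5) = 0.8549 × 1.024^(15.5−20) = 0.8549 × 0.8988 = 0.7684 d⁻¹.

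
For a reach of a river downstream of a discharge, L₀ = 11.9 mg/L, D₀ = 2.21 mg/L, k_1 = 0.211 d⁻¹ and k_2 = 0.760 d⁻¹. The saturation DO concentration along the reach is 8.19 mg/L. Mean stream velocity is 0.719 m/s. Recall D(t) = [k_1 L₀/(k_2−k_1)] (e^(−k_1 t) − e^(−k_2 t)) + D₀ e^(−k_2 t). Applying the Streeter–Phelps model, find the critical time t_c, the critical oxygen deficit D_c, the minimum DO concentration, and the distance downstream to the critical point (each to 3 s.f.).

t_c ≈ 1.13 d; D_c ≈ 2.60 mg/L; min DO ≈ 5.59 mg/L; x_c ≈ 70.3 km

At the critical point dD/dt = 0, so k_1 L₀ e^(−k_1 t) = k_2 D. Substituting D(t) from the Streeter–Phelps equation and solving for t gives
t_c = ln[(k_2/k_1)(1 − D₀(k_2−k_1)/(k_1 L₀))] / (k_2−k_1).
Here k_2−k_1 = 0.5490 d⁻¹ and 1 − D₀(k_2−k_1)/(k_1 L₀) = 1 − 2.21×0.5490/(0.211×11.9) = 0.5168, so
t_c = ln(3.602 × 0.5168) / 0.5490 = 0.6213 / 0.5490 = 1.132 d.
D_c = (k_1/k_2) L₀ e^(−k_1 t_c) = (0.211/0.760) × 11.9 × e^(−0.211×1.132) = 0.2776 × 11.9 × 0.7876 = 2.602 mg/L.
Minimum DO = C_s − D_c = 8.19 − 2.602 = 5.588 mg/L.
x_c = v t_c = 0.719 m/s × 1.132 d × 86400 s/d = 70310 m ≈ 70.3 km.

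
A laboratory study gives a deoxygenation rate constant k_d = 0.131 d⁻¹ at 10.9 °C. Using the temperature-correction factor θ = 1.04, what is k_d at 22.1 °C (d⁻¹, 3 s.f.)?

k_d(T₂) = k_d(T₁) · θ^(T₂−T₁) = 0.131 × 1.04^(22.1−10.9)
= 0.131 × 1.04^11.2 = 0.131 × 1.552 = 0.2033 d⁻¹.

k_d ≈ 0.203 d⁻¹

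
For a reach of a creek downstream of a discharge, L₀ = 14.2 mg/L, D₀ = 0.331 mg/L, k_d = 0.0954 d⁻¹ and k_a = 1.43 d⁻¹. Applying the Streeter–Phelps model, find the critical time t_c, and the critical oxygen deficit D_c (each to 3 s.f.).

At the critical point dD/dt = 0, so k_d L₀ e^(−k_d t) = k_a D. Substituting D(t) from the Streeter–Phelps equation and solving for t gives
t_c = ln[(k_a/k_d)(1 − D₀(k_a−k_d)/(k_d L₀))] / (k_a−k_d).
Here k_a−k_d = 1.335 d⁻¹ and 1 − D₀(k_a−k_d)/(k_d L₀) = 1 − 0.331×1.335/(0.0954×14.2) = 0.6739, so
t_c = ln(14.99 × 0.6739) / 1.335 = 2.313 / 1.335 = 1.733 d.
D_c = (k_d/k_a) L₀ e^(−k_d t_c) = (0.0954/1.43) × 14.2 × e^(−0.0954×1.733) = 0.06671 × 14.2 × 0.8476 = 0.8030 mg/L.

t_c ≈ 1.73 d; D_c ≈ 0.803 mg/L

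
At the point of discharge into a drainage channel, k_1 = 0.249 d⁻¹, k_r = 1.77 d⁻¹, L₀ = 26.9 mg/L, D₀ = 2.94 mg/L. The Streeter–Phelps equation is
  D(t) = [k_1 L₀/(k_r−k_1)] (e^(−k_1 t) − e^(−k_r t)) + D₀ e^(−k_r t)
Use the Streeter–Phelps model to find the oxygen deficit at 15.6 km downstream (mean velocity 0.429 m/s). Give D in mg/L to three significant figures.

Travel time t = x/v = 15.6 km / (0.429 m/s) = 15600 m / 0.429 m/s = 36360 s = 0.4209 d.
k_1 L₀/(k_r−k_1) = 0.249×26.9/(1.77−0.249) = 6.698/1.521 = 4.404 mg/L.
e^(−k_1 t) = e^(−0.249×0.4209) = 0.9005; e^(−k_r t) = e^(−1.77×0.4209) = 0.4748.
D = 4.404 × (0.9005 − 0.4748) + 2.94 × 0.4748 = 1.875 + 1.396 = 3.271 mg/L.

D ≈ 3.27 mg/L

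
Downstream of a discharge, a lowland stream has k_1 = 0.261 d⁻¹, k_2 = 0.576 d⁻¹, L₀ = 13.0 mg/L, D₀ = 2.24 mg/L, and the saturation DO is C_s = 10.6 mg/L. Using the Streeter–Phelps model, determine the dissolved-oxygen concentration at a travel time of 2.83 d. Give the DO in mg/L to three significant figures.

DO ≈ 7.13 mg/L

k_1 L₀/(k_2−k_1) = 0.261×13.0/(0.576−0.261) = 3.393/0.3150 = 10.77 mg/L.
e^(−k_1 t) = e^(−0.261×2.830) = 0.4778; e^(−k_2 t) = e^(−0.576×2.830) = 0.1959.
D = 10.77 × (0.4778 − 0.1959) + 2.24 × 0.1959 = 3.036 + 0.4388 = 3.475 mg/L.
DO = C_s − D = 10.6 − 3.475 = 7.125 mg/L.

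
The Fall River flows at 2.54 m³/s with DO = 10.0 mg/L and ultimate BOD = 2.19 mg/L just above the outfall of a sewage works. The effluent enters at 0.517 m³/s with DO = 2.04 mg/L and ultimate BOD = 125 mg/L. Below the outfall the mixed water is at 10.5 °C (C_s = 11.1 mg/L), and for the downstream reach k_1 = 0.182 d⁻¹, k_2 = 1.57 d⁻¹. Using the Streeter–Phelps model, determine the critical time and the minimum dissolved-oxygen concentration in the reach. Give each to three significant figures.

Mixed DO = (2.54×10.0 + 0.517×2.04)/(2.54+0.517) = 26.45/3.057 = 8.654 mg/L.
Mixed L₀ = (2.54×2.19 + 0.517×125)/(3.057) = 70.19/3.057 = 22.96 mg/L.
Initial deficit D₀ = C_s − DO₀ = 11.1 − 8.654 = 2.446 mg/L.
t_c = (1/1.388) ln[(1.57/0.182)(1 − 2.446×1.388/(0.182×22.96))] = 0.7205 × ln(1.617) = 0.3463 d.
D_c = (0.182/1.57) × 22.96 × e^(−0.182×0.3463) = 0.1159 × 22.96 × 0.9389 = 2.499 mg/L.
Minimum DO = 11.1 − 2.499 = 8.601 mg/L.

t_c ≈ 0.346 d; minimum DO ≈ 8.60 mg/L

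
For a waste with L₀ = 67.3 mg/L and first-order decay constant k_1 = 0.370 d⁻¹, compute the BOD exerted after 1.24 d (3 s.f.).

y_t = L₀(1 − e^(−k_1 t)) = 67.3 × (1 − e^(−0.370×1.24))
= 67.3 × (1 − 0.6320) = 67.3 × 0.3680 = 24.76 mg/L.

y ≈ 24.8 mg/L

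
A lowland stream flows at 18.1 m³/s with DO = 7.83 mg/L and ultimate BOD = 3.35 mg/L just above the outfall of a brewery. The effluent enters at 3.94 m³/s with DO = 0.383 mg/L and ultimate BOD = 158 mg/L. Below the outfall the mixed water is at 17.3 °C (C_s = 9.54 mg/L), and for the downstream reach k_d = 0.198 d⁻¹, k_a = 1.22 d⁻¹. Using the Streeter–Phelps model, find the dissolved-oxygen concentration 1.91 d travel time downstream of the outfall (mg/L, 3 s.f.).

Mixed DO = (18.1×7.83 + 3.94×0.383)/(18.1+3.94) = 143.2/22.04 = 6.499 mg/L.
Mixed L₀ = (18.1×3.35 + 3.94×158)/(22.04) = 683.2/22.04 = 31.00 mg/L.
Initial deficit D₀ = C_s − DO₀ = 9.54 − 6.499 = 3.041 mg/L.
D(1.91) = [0.198×31.00/(1.22−0.198)](e^(−0.198×1.91) − e^(−1.22×1.91)) + 3.041 e^(−1.22×1.91)
= 6.005 × (0.6851 − 0.09728) + 3.041 × 0.09728 = 3.826 mg/L.
DO = 9.54 − 3.826 = 5.714 mg/L.

DO ≈ 5.71 mg/L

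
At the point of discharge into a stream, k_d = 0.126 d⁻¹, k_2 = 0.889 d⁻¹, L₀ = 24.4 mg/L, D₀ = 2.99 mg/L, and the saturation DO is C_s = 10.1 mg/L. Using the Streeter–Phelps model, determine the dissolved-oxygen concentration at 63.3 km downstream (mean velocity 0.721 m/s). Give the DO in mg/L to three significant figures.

DO ≈ 6.98 mg/L

Travel time t = x/v = 63.3 km / (0.721 m/s) = 63300 m / 0.721 m/s = 87790 s = 1.016 d.
k_d L₀/(k_2−k_d) = 0.126×24.4/(0.889−0.126) = 3.074/0.7630 = 4.029 mg/L.
e^(−k_d t) = e^(−0.126×1.016) = 0.8798; e^(−k_2 t) = e^(−0.889×1.016) = 0.4052.
D = 4.029 × (0.8798 − 0.4052) + 2.99 × 0.4052 = 1.912 + 1.212 = 3.124 mg/L.
DO = C_s − D = 10.1 − 3.124 = 6.976 mg/L.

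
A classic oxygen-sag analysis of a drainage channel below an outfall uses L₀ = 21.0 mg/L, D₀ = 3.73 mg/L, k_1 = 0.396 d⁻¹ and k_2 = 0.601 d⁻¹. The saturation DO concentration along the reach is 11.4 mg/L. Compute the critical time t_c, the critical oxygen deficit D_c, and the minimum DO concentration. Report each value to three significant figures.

t_c ≈ 1.56 d; D_c ≈ 7.45 mg/L; min DO ≈ 3.95 mg/L

With k_2/k_1 = 1.518 and 1 − D₀(k_2−k_1)/(k_1 L₀) = 0.9081,
t_c = ln(1.518 × 0.9081) / (0.601 − 0.396) = ln(1.378) / 0.2050 = 0.3207/0.2050 = 1.565 d.
D_c = (k_1/k_2) L₀ e^(−k_1 t_c) = (0.396/0.601) × 21.0 × e^(−0.396×1.565) = 0.6589 × 21.0 × 0.5382 = 7.447 mg/L.
Minimum DO = C_s − D_c = 11.4 − 7.447 = 3.953 mg/L.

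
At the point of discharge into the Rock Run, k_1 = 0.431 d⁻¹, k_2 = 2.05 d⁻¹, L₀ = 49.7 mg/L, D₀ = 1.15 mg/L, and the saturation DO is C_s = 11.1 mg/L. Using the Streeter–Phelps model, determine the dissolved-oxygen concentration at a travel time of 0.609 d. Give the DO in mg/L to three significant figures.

k_1 L₀/(k_2−k_1) = 0.431×49.7/(2.05−0.431) = 21.42/1.619 = 13.23 mg/L.
e^(−k_1 t) = e^(−0.431×0.6090) = 0.7691; e^(−k_2 t) = e^(−2.05×0.6090) = 0.2869.
D = 13.23 × (0.7691 − 0.2869) + 1.15 × 0.2869 = 6.380 + 0.3300 = 6.710 mg/L.
DO = C_s − D = 11.1 − 6.710 = 4.390 mg/L.

DO ≈ 4.39 mg/L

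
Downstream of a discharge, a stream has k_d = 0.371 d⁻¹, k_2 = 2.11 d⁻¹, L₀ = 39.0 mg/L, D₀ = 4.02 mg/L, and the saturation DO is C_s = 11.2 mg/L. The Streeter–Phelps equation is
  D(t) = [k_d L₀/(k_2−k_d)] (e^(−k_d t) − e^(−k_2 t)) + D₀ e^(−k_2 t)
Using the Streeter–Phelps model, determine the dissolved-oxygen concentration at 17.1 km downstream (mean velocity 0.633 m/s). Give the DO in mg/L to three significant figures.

DO ≈ 6.01 mg/L

Travel time t = x/v = 17.1 km / (0.633 m/s) = 17100 m / 0.633 m/s = 27010 s = 0.3127 d.
k_d L₀/(k_2−k_d) = 0.371×39.0/(2.11−0.371) = 14.47/1.739 = 8.320 mg/L.
e^(−k_d t) = e^(−0.371×0.3127) = 0.8905; e^(−k_2 t) = e^(−2.11×0.3127) = 0.5170.
D = 8.320 × (0.8905 − 0.5170) + 4.02 × 0.5170 = 3.107 + 2.078 = 5.186 mg/L.
DO = C_s − D = 11.2 − 5.186 = 6.014 mg/L.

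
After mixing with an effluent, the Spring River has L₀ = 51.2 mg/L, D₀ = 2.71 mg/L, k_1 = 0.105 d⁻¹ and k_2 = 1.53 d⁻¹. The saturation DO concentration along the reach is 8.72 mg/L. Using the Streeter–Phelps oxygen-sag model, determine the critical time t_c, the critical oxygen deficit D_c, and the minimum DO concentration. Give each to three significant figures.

t_c ≈ 0.991 d; D_c ≈ 3.17 mg/L; min DO ≈ 5.55 mg/L

t_c = [1/(k_2−k_1)] ln[(k_2/k_1)(1 − D₀(k_2−k_1)/(k_1 L₀))]
= [1/(1.53−0.105)] ln[(1.53/0.105)(1 − 2.71×1.425/(0.105×51.2))]
= (1/1.425) ln[14.57 × 0.2817] = 0.7018 × ln(4.104) = 0.7018 × 1.412 = 0.9909 d.
L(t_c) = L₀ e^(−k_1 t_c) = 51.2 × 0.9012 = 46.14 mg/L, and at the critical point k_2 D_c = k_1 L, so D_c = (0.105/1.53) × 46.14 = 3.167 mg/L.
Minimum DO = C_s − D_c = 8.72 − 3.167 = 5.553 mg/L.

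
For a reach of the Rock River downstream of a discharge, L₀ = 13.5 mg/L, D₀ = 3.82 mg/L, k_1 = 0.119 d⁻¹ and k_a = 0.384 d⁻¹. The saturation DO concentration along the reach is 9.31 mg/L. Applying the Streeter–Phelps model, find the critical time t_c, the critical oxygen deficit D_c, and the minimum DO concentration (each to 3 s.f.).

t_c ≈ 0.668 d; D_c ≈ 3.86 mg/L; min DO ≈ 5.45 mg/L

t_c = [1/(k_a−k_1)] ln[(k_a/k_1)(1 − D₀(k_a−k_1)/(k_1 L₀))]
= [1/(0.384−0.119)] ln[(0.384/0.119)(1 − 3.82×0.2650/(0.119×13.5))]
= (1/0.2650) ln[3.227 × 0.3699] = 3.774 × ln(1.194) = 3.774 × 0.1769 = 0.6676 d.
L(t_c) = L₀ e^(−k_1 t_c) = 13.5 × 0.9236 = 12.47 mg/L, and at the critical point k_a D_c = k_1 L, so D_c = (0.119/0.384) × 12.47 = 3.864 mg/L.
Minimum DO = C_s − D_c = 9.31 − 3.864 = 5.446 mg/L.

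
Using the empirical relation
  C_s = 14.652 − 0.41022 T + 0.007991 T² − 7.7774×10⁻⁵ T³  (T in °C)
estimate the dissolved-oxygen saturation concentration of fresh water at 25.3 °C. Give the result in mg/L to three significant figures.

C_s = 14.652 − 0.41022×25.3 + 0.007991×25.3² − 7.7774×10⁻⁵×25.3³ = 8.129 mg/L.

C_s ≈ 8.13 mg/L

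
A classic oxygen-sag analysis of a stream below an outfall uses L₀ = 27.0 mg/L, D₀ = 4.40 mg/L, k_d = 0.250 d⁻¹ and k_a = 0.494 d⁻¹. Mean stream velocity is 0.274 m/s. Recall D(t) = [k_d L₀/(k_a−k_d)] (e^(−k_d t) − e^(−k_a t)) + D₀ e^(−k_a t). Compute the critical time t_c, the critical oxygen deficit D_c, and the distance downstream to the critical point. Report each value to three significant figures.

t_c = [1/(k_a−k_d)] ln[(k_a/k_d)(1 − D₀(k_a−k_d)/(k_d L₀))]
= [1/(0.494−0.250)] ln[(0.494/0.250)(1 − 4.40×0.2440/(0.250×27.0))]
= (1/0.2440) ln[1.976 × 0.8409] = 4.098 × ln(1.662) = 4.098 × 0.5078 = 2.081 d.
L(t_c) = L₀ e^(−k_d t_c) = 27.0 × 0.5943 = 16.05 mg/L, and at the critical point k_a D_c = k_d L, so D_c = (0.250/0.494) × 16.05 = 8.121 mg/L.
x_c = v t_c = 0.274 m/s × 2.081 d × 86400 s/d = 49270 m ≈ 49.3 km.

t_c ≈ 2.08 d; D_c ≈ 8.12 mg/L; x_c ≈ 49.3 km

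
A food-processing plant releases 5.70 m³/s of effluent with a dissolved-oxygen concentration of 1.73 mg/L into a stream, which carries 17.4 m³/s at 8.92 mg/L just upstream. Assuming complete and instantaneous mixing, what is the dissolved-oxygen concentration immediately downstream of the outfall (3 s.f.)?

Flow-weighted mixing: C = (Q_r C_r + Q_w C_w)/(Q_r + Q_w)
= (17.4×8.92 + 5.70×1.73)/(17.4 + 5.70) = 165.1/23.10 = 7.146 mg/L.

7.15 mg/L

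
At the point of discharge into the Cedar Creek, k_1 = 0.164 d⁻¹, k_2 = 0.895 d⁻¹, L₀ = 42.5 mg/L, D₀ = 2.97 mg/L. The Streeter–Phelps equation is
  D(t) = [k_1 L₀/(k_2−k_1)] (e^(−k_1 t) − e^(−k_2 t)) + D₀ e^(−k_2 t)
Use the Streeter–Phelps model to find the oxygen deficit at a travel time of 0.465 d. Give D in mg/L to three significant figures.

D ≈ 4.50 mg/L

k_1 L₀/(k_2−k_1) = 0.164×42.5/(0.895−0.164) = 6.970/0.7310 = 9.535 mg/L.
e^(−k_1 t) = e^(−0.164×0.4650) = 0.9266; e^(−k_2 t) = e^(−0.895×0.4650) = 0.6596.
D = 9.535 × (0.9266 − 0.6596) + 2.97 × 0.6596 = 2.546 + 1.959 = 4.505 mg/L.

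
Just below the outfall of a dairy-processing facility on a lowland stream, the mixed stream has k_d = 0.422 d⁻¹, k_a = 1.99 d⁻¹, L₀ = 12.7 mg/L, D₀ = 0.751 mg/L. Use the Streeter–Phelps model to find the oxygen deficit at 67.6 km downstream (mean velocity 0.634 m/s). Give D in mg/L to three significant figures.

Travel time t = x/v = 67.6 km / (0.634 m/s) = 67600 m / 0.634 m/s = 106600 s = 1.234 d.
k_d L₀/(k_a−k_d) = 0.422×12.7/(1.99−0.422) = 5.359/1.568 = 3.418 mg/L.
e^(−k_d t) = e^(−0.422×1.234) = 0.5941; e^(−k_a t) = e^(−1.99×1.234) = 0.08579.
D = 3.418 × (0.5941 − 0.08579) + 0.751 × 0.08579 = 1.737 + 0.06443 = 1.802 mg/L.

D ≈ 1.80 mg/L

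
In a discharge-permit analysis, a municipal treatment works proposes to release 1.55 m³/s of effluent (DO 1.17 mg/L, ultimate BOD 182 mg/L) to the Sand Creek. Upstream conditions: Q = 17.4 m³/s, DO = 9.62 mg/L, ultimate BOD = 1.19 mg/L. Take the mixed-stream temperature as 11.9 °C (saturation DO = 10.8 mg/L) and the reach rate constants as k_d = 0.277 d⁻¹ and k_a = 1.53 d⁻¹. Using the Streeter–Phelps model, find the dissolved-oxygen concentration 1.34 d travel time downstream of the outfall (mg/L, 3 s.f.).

DO ≈ 8.58 mg/L

Mixed DO = (17.4×9.62 + 1.55×1.17)/(17.4+1.55) = 169.2/18.95 = 8.929 mg/L.
Mixed L₀ = (17.4×1.19 + 1.55×182)/(18.95) = 302.8/18.95 = 15.98 mg/L.
Initial deficit D₀ = C_s − DO₀ = 10.8 − 8.929 = 1.871 mg/L.
D(1.34) = [0.277×15.98/(1.53−0.277)](e^(−0.277×1.34) − e^(−1.53×1.34)) + 1.871 e^(−1.53×1.34)
= 3.533 × (0.6899 − 0.1287) + 1.871 × 0.1287 = 2.223 mg/L.
DO = 10.8 − 2.223 = 8.577 mg/L.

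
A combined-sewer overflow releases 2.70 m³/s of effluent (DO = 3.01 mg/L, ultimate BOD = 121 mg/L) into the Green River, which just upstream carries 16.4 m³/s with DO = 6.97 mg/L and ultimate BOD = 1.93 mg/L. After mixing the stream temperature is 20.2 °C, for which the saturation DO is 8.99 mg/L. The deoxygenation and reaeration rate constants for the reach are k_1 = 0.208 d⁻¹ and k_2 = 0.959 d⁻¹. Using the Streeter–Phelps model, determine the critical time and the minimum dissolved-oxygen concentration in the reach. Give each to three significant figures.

t_c ≈ 1.12 d; minimum DO ≈ 5.77 mg/L

Mixed DO = (16.4×6.97 + 2.70×3.01)/(16.4+2.70) = 122.4/19.10 = 6.410 mg/L.
Mixed L₀ = (16.4×1.93 + 2.70×121)/(19.10) = 358.4/19.10 = 18.76 mg/L.
Initial deficit D₀ = C_s − DO₀ = 8.99 − 6.410 = 2.580 mg/L.
t_c = (1/0.7510) ln[(0.959/0.208)(1 − 2.580×0.7510/(0.208×18.76))] = 1.332 × ln(2.322) = 1.122 d.
D_c = (0.208/0.959) × 18.76 × e^(−0.208×1.122) = 0.2169 × 18.76 × 0.7919 = 3.223 mg/L.
Minimum DO = 8.99 − 3.223 = 5.767 mg/L.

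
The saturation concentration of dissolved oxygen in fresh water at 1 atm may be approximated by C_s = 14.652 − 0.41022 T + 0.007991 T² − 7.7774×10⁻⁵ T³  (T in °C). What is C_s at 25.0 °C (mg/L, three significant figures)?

C_s = 14.652 − 0.41022×25.0 + 0.007991×25.0² − 7.7774×10⁻⁵×25.0³ = 8.176 mg/L.

C_s ≈ 8.18 mg/L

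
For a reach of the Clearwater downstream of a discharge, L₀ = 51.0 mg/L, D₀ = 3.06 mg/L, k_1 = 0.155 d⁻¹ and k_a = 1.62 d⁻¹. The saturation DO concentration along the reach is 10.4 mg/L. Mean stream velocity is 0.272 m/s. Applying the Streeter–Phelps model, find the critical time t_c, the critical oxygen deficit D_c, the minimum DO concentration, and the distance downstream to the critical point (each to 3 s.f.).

t_c ≈ 1.03 d; D_c ≈ 4.16 mg/L; min DO ≈ 6.24 mg/L; x_c ≈ 24.2 km

With k_a/k_1 = 10.45 and 1 − D₀(k_a−k_1)/(k_1 L₀) = 0.4329,
t_c = ln(10.45 × 0.4329) / (1.62 − 0.155) = ln(4.525) / 1.465 = 1.510/1.465 = 1.030 d.
L(t_c) = L₀ e^(−k_1 t_c) = 51.0 × 0.8524 = 43.47 mg/L, and at the critical point k_a D_c = k_1 L, so D_c = (0.155/1.62) × 43.47 = 4.159 mg/L.
Minimum DO = C_s − D_c = 10.4 − 4.159 = 6.241 mg/L.
x_c = v t_c = 0.272 m/s × 1.030 d × 86400 s/d = 24210 m ≈ 24.2 km.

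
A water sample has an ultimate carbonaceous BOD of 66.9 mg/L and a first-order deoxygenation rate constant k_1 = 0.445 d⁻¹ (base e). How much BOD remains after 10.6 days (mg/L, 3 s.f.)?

L_t = L₀ e^(−k_1 t) = 66.9 × e^(−0.445×10.6) = 66.9 × 0.008942 = 0.5982 mg/L.

L ≈ 0.598 mg/L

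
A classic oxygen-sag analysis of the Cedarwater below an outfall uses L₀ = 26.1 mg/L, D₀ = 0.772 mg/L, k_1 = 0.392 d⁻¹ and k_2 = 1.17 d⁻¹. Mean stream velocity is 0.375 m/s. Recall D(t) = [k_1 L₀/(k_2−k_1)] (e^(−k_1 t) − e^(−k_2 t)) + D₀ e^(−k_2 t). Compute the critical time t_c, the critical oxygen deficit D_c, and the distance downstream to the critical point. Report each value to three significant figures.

t_c ≈ 1.33 d; D_c ≈ 5.20 mg/L; x_c ≈ 43.0 km

At the critical point dD/dt = 0, so k_1 L₀ e^(−k_1 t) = k_2 D. Substituting D(t) from the Streeter–Phelps equation and solving for t gives
t_c = ln[(k_2/k_1)(1 − D₀(k_2−k_1)/(k_1 L₀))] / (k_2−k_1).
Here k_2−k_1 = 0.7780 d⁻¹ and 1 − D₀(k_2−k_1)/(k_1 L₀) = 1 − 0.772×0.7780/(0.392×26.1) = 0.9413, so
t_c = ln(2.985 × 0.9413) / 0.7780 = 1.033 / 0.7780 = 1.328 d.
D_c = (k_1/k_2) L₀ e^(−k_1 t_c) = (0.392/1.17) × 26.1 × e^(−0.392×1.328) = 0.3350 × 26.1 × 0.5942 = 5.196 mg/L.
x_c = v t_c = 0.375 m/s × 1.328 d × 86400 s/d = 43020 m ≈ 43.0 km.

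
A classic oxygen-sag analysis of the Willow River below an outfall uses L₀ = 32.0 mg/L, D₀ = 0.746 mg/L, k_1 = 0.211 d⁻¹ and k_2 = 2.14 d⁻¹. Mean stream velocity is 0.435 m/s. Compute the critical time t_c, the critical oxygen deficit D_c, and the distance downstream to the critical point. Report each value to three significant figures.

With k_2/k_1 = 10.14 and 1 − D₀(k_2−k_1)/(k_1 L₀) = 0.7869,
t_c = ln(10.14 × 0.7869) / (2.14 − 0.211) = ln(7.981) / 1.929 = 2.077/1.929 = 1.077 d.
L(t_c) = L₀ e^(−k_1 t_c) = 32.0 × 0.7968 = 25.50 mg/L, and at the critical point k_2 D_c = k_1 L, so D_c = (0.211/2.14) × 25.50 = 2.514 mg/L.
x_c = v t_c = 0.435 m/s × 1.077 d × 86400 s/d = 40470 m ≈ 40.5 km.

t_c ≈ 1.08 d; D_c ≈ 2.51 mg/L; x_c ≈ 40.5 km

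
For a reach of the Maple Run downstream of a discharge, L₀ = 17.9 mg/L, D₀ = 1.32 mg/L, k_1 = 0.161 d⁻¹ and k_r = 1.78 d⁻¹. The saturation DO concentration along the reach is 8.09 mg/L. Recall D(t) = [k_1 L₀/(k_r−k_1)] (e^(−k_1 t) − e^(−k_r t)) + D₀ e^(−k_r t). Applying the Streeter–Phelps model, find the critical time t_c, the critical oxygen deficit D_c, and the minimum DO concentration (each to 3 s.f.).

At the critical point dD/dt = 0, so k_1 L₀ e^(−k_1 t) = k_r D. Substituting D(t) from the Streeter–Phelps equation and solving for t gives
t_c = ln[(k_r/k_1)(1 − D₀(k_r−k_1)/(k_1 L₀))] / (k_r−k_1).
Here k_r−k_1 = 1.619 d⁻¹ and 1 − D₀(k_r−k_1)/(k_1 L₀) = 1 − 1.32×1.619/(0.161×17.9) = 0.2584, so
t_c = ln(11.06 × 0.2584) / 1.619 = 1.050 / 1.619 = 0.6485 d.
D_c = (k_1/k_r) L₀ e^(−k_1 t_c) = (0.161/1.78) × 17.9 × e^(−0.161×0.6485) = 0.09045 × 17.9 × 0.9009 = 1.459 mg/L.
Minimum DO = C_s − D_c = 8.09 − 1.459 = 6.631 mg/L.

t_c ≈ 0.648 d; D_c ≈ 1.46 mg/L; min DO ≈ 6.63 mg/L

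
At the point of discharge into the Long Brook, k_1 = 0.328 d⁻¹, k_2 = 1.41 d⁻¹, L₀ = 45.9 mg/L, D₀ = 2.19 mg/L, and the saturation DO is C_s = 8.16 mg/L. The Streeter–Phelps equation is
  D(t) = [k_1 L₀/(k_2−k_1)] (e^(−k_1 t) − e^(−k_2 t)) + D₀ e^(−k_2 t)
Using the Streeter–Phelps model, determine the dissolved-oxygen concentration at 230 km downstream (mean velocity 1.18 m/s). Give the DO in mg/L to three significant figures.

Travel time t = x/v = 230 km / (1.18 m/s) = 230000 m / 1.18 m/s = 194900 s = 2.256 d.
k_1 L₀/(k_2−k_1) = 0.328×45.9/(1.41−0.328) = 15.06/1.082 = 13.91 mg/L.
e^(−k_1 t) = e^(−0.328×2.256) = 0.4771; e^(−k_2 t) = e^(−1.41×2.256) = 0.04155.
D = 13.91 × (0.4771 − 0.04155) + 2.19 × 0.04155 = 6.061 + 0.09099 = 6.152 mg/L.
DO = C_s − D = 8.16 − 6.152 = 2.008 mg/L.

DO ≈ 2.01 mg/L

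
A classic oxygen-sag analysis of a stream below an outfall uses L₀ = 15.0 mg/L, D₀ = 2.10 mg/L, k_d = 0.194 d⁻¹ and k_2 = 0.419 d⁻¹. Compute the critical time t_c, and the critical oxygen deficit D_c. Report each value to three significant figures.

t_c ≈ 2.63 d; D_c ≈ 4.17 mg/L

At the critical point dD/dt = 0, so k_d L₀ e^(−k_d t) = k_2 D. Substituting D(t) from the Streeter–Phelps equation and solving for t gives
t_c = ln[(k_2/k_d)(1 − D₀(k_2−k_d)/(k_d L₀))] / (k_2−k_d).
Here k_2−k_d = 0.2250 d⁻¹ and 1 − D₀(k_2−k_d)/(k_d L₀) = 1 − 2.10×0.2250/(0.194×15.0) = 0.8376, so
t_c = ln(2.160 × 0.8376) / 0.2250 = 0.5928 / 0.2250 = 2.635 d.
D_c = (k_d/k_2) L₀ e^(−k_d t_c) = (0.194/0.419) × 15.0 × e^(−0.194×2.635) = 0.4630 × 15.0 × 0.5998 = 4.166 mg/L.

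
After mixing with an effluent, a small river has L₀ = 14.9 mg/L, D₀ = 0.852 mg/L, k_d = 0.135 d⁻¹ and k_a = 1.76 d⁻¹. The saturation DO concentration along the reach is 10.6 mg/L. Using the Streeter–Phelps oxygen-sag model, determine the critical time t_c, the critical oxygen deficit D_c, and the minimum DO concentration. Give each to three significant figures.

t_c ≈ 0.863 d; D_c ≈ 1.02 mg/L; min DO ≈ 9.58 mg/L

At the critical point dD/dt = 0, so k_d L₀ e^(−k_d t) = k_a D. Substituting D(t) from the Streeter–Phelps equation and solving for t gives
t_c = ln[(k_a/k_d)(1 − D₀(k_a−k_d)/(k_d L₀))] / (k_a−k_d).
Here k_a−k_d = 1.625 d⁻¹ and 1 − D₀(k_a−k_d)/(k_d L₀) = 1 − 0.852×1.625/(0.135×14.9) = 0.3117, so
t_c = ln(13.04 × 0.3117) / 1.625 = 1.402 / 1.625 = 0.8628 d.
D_c = (k_d/k_a) L₀ e^(−k_d t_c) = (0.135/1.76) × 14.9 × e^(−0.135×0.8628) = 0.07670 × 14.9 × 0.8900 = 1.017 mg/L.
Minimum DO = C_s − D_c = 10.6 − 1.017 = 9.583 mg/L.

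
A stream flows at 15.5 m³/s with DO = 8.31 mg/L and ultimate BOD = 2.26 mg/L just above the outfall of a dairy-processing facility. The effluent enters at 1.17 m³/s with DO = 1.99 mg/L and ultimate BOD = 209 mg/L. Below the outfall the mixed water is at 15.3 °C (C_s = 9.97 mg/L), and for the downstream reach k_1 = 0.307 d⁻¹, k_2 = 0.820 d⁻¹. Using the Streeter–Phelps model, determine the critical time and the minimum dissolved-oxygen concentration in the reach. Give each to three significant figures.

Mixed DO = (15.5×8.31 + 1.17×1.99)/(15.5+1.17) = 131.1/16.67 = 7.866 mg/L.
Mixed L₀ = (15.5×2.26 + 1.17×209)/(16.67) = 279.6/16.67 = 16.77 mg/L.
Initial deficit D₀ = C_s − DO₀ = 9.97 − 7.866 = 2.104 mg/L.
t_c = (1/0.5130) ln[(0.820/0.307)(1 − 2.104×0.5130/(0.307×16.77))] = 1.949 × ln(2.111) = 1.457 d.
D_c = (0.307/0.820) × 16.77 × e^(−0.307×1.457) = 0.3744 × 16.77 × 0.6394 = 4.015 mg/L.
Minimum DO = 9.97 − 4.015 = 5.955 mg/L.

t_c ≈ 1.46 d; minimum DO ≈ 5.96 mg/L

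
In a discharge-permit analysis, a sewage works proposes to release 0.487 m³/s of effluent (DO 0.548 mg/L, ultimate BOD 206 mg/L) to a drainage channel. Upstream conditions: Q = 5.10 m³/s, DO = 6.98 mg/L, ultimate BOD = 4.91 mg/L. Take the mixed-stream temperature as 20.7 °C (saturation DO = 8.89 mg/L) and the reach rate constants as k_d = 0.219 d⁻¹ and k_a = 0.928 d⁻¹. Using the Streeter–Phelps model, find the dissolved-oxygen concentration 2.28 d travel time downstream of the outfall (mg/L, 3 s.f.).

Mixed DO = (5.10×6.98 + 0.487×0.548)/(5.10+0.487) = 35.86/5.587 = 6.419 mg/L.
Mixed L₀ = (5.10×4.91 + 0.487×206)/(5.587) = 125.4/5.587 = 22.44 mg/L.
Initial deficit D₀ = C_s − DO₀ = 8.89 − 6.419 = 2.471 mg/L.
D(2.28) = [0.219×22.44/(0.928−0.219)](e^(−0.219×2.28) − e^(−0.928×2.28)) + 2.471 e^(−0.928×2.28)
= 6.931 × (0.6069 − 0.1205) + 2.471 × 0.1205 = 3.669 mg/L.
DO = 8.89 − 3.669 = 5.221 mg/L.

DO ≈ 5.22 mg/L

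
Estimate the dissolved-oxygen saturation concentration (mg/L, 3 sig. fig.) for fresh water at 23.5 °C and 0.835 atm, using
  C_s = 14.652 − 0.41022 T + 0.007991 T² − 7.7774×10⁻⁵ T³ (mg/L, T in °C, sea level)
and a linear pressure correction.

C_s ≈ 7.03 mg/L

At sea level: C_s = 14.652 − 0.41022×23.5 + 0.007991×23.5² − 7.7774×10⁻⁵×23.5³ = 8.416 mg/L.
Pressure correction: C_s' = 8.416 × 0.835 = 7.027 mg/L.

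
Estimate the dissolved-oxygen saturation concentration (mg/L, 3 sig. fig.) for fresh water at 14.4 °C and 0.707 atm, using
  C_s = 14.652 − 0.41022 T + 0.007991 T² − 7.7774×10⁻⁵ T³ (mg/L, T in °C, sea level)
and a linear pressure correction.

At sea level: C_s = 14.652 − 0.41022×14.4 + 0.007991×14.4² − 7.7774×10⁻⁵×14.4³ = 10.17 mg/L.
Pressure correction: C_s' = 10.17 × 0.707 = 7.190 mg/L.

C_s ≈ 7.19 mg/L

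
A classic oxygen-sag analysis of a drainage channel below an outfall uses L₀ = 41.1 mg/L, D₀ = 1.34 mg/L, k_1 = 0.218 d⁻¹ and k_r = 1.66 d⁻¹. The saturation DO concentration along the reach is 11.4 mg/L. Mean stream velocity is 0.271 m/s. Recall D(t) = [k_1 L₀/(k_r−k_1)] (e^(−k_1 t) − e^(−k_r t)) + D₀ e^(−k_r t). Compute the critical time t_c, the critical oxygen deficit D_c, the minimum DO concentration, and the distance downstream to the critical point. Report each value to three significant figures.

t_c ≈ 1.24 d; D_c ≈ 4.12 mg/L; min DO ≈ 7.28 mg/L; x_c ≈ 29.0 km

t_c = [1/(k_r−k_1)] ln[(k_r/k_1)(1 − D₀(k_r−k_1)/(k_1 L₀))]
= [1/(1.66−0.218)] ln[(1.66/0.218)(1 − 1.34×1.442/(0.218×41.1))]
= (1/1.442) ln[7.615 × 0.7843] = 0.6935 × ln(5.972) = 0.6935 × 1.787 = 1.239 d.
L(t_c) = L₀ e^(−k_1 t_c) = 41.1 × 0.7632 = 31.37 mg/L, and at the critical point k_r D_c = k_1 L, so D_c = (0.218/1.66) × 31.37 = 4.120 mg/L.
Minimum DO = C_s − D_c = 11.4 − 4.120 = 7.280 mg/L.
x_c = v t_c = 0.271 m/s × 1.239 d × 86400 s/d = 29020 m ≈ 29.0 km.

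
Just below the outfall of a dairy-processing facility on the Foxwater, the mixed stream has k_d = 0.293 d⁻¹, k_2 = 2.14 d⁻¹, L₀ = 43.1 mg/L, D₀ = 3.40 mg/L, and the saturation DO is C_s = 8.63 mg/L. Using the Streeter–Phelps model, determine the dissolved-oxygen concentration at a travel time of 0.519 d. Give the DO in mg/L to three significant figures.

k_d L₀/(k_2−k_d) = 0.293×43.1/(2.14−0.293) = 12.63/1.847 = 6.837 mg/L.
e^(−k_d t) = e^(−0.293×0.5190) = 0.8589; e^(−k_2 t) = e^(−2.14×0.5190) = 0.3293.
D = 6.837 × (0.8589 − 0.3293) + 3.40 × 0.3293 = 3.621 + 1.120 = 4.741 mg/L.
DO = C_s − D = 8.63 − 4.741 = 3.889 mg/L.

DO ≈ 3.89 mg/L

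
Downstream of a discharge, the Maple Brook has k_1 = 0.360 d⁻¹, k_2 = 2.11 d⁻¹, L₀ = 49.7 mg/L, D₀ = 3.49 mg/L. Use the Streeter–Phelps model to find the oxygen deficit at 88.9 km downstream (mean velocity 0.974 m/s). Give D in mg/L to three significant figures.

Travel time t = x/v = 88.9 km / (0.974 m/s) = 88900 m / 0.974 m/s = 91270 s = 1.056 d.
k_1 L₀/(k_2−k_1) = 0.360×49.7/(2.11−0.360) = 17.89/1.750 = 10.22 mg/L.
e^(−k_1 t) = e^(−0.360×1.056) = 0.6837; e^(−k_2 t) = e^(−2.11×1.056) = 0.1076.
D = 10.22 × (0.6837 − 0.1076) + 3.49 × 0.1076 = 5.889 + 0.3756 = 6.265 mg/L.

D ≈ 6.26 mg/L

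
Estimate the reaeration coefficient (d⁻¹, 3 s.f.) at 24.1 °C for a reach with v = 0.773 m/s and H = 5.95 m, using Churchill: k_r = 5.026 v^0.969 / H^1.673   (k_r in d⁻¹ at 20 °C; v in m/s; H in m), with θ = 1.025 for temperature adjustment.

k_r(20) = 5.026 × 0.773^0.969 / 5.95^1.673 = 5.026 × 0.7792 / 19.76 = 0.1982 d⁻¹.
k_r(24.1) = 0.1982 × 1.025^(24.1−20) = 0.1982 × 1.107 = 0.2193 d⁻¹.

k_r ≈ 0.219 d⁻¹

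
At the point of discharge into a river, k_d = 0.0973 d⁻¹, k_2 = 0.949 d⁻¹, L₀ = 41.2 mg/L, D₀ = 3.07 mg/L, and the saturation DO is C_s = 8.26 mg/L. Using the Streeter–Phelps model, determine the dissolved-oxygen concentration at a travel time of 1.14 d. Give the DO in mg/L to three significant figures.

DO ≈ 4.60 mg/L

k_d L₀/(k_2−k_d) = 0.0973×41.2/(0.949−0.0973) = 4.009/0.8517 = 4.707 mg/L.
e^(−k_d t) = e^(−0.0973×1.140) = 0.8950; e^(−k_2 t) = e^(−0.949×1.140) = 0.3390.
D = 4.707 × (0.8950 − 0.3390) + 3.07 × 0.3390 = 2.617 + 1.041 = 3.658 mg/L.
DO = C_s − D = 8.26 − 3.658 = 4.602 mg/L.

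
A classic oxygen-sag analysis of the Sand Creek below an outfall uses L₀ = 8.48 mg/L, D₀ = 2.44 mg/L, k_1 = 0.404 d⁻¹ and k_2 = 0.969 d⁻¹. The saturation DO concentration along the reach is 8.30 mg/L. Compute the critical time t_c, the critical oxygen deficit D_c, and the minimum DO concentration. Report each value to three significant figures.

t_c = [1/(k_2−k_1)] ln[(k_2/k_1)(1 − D₀(k_2−k_1)/(k_1 L₀))]
= [1/(0.969−0.404)] ln[(0.969/0.404)(1 − 2.44×0.5650/(0.404×8.48))]
= (1/0.5650) ln[2.399 × 0.5976] = 1.770 × ln(1.433) = 1.770 × 0.3600 = 0.6372 d.
L(t_c) = L₀ e^(−k_1 t_c) = 8.48 × 0.7730 = 6.555 mg/L, and at the critical point k_2 D_c = k_1 L, so D_c = (0.404/0.969) × 6.555 = 2.733 mg/L.
Minimum DO = C_s − D_c = 8.30 − 2.733 = 5.567 mg/L.

t_c ≈ 0.637 d; D_c ≈ 2.73 mg/L; min DO ≈ 5.57 mg/L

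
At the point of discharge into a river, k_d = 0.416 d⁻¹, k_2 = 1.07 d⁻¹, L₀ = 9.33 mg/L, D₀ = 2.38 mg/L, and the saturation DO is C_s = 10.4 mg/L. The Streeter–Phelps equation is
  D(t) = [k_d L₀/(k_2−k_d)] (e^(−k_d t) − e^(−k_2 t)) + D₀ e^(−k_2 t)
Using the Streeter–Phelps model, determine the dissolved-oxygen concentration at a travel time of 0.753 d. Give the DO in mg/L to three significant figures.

DO ≈ 7.65 mg/L

k_d L₀/(k_2−k_d) = 0.416×9.33/(1.07−0.416) = 3.881/0.6540 = 5.935 mg/L.
e^(−k_d t) = e^(−0.416×0.7530) = 0.7311; e^(−k_2 t) = e^(−1.07×0.7530) = 0.4468.
D = 5.935 × (0.7311 − 0.4468) + 2.38 × 0.4468 = 1.687 + 1.063 = 2.751 mg/L.
DO = C_s − D = 10.4 − 2.751 = 7.649 mg/L.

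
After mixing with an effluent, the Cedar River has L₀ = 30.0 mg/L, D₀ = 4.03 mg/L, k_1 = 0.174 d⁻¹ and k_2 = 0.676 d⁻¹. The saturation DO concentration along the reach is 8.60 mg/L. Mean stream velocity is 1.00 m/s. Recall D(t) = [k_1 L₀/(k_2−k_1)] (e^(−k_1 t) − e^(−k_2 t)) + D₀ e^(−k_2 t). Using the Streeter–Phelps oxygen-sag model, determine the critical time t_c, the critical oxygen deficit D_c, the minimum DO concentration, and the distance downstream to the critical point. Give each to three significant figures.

t_c ≈ 1.73 d; D_c ≈ 5.72 mg/L; min DO ≈ 2.88 mg/L; x_c ≈ 149 km

t_c = [1/(k_2−k_1)] ln[(k_2/k_1)(1 − D₀(k_2−k_1)/(k_1 L₀))]
= [1/(0.676−0.174)] ln[(0.676/0.174)(1 − 4.03×0.5020/(0.174×30.0))]
= (1/0.5020) ln[3.885 × 0.6124] = 1.992 × ln(2.379) = 1.992 × 0.8668 = 1.727 d.
L(t_c) = L₀ e^(−k_1 t_c) = 30.0 × 0.7405 = 22.21 mg/L, and at the critical point k_2 D_c = k_1 L, so D_c = (0.174/0.676) × 22.21 = 5.718 mg/L.
Minimum DO = C_s − D_c = 8.60 − 5.718 = 2.882 mg/L.
x_c = v t_c = 1.00 m/s × 1.727 d × 86400 s/d = 149200 m ≈ 149 km.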